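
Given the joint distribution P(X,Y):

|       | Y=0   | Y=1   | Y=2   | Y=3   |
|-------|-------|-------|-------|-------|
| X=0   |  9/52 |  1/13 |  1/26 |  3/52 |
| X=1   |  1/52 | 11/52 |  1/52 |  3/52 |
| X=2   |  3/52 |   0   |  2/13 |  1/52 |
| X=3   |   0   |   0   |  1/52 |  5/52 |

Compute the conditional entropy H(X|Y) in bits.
1.2748 bits

H(X|Y) = H(X,Y) - H(Y)

H(X,Y) = -Σ_{x,y} P(x,y) log₂ P(x,y). Per-cell terms -P(x,y)·log₂P(x,y):
  X=0: 0.437974, 0.284649, 0.180786, 0.237431
  X=1: 0.109624, 0.474059, 0.109624, 0.237431
  X=2: 0.237431, 0.000000, 0.415452, 0.109624
  X=3: 0.000000, 0.000000, 0.109624, 0.324857
  (cells with P = 0 contribute 0)
Sum of the 16 terms: H(X,Y) = 3.26857 bits

Marginal of Y (column sums):
  P(Y=0) = 9/52 + 1/52 + 3/52 + 0 = 1/4
  P(Y=1) = 1/13 + 11/52 + 0 + 0 = 15/52
  P(Y=2) = 1/26 + 1/52 + 2/13 + 1/52 = 3/13
  P(Y=3) = 3/52 + 3/52 + 1/52 + 5/52 = 3/13
H(Y) = -[(1/4)·log₂(1/4) + (15/52)·log₂(15/52) + (3/13)·log₂(3/13) + (3/13)·log₂(3/13)]
  = 0.500000 + 0.517370 + 0.488187 + 0.488187 = 1.99374 bits

H(X|Y) = H(X,Y) - H(Y) = 3.26857 - 1.99374 = 1.2748 bits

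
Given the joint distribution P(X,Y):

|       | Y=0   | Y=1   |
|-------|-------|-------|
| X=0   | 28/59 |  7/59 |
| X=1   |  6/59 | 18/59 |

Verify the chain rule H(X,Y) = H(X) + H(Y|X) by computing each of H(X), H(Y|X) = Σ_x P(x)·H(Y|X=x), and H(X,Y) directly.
H(X) = 0.9748 bits, H(Y|X) = 0.7583 bits, H(X,Y) = 1.7331 bits

Marginal of X (row sums):
  P(X=0) = 28/59 + 7/59 = 35/59
  P(X=1) = 6/59 + 18/59 = 24/59
H(X) = -[(35/59)·log₂(35/59) + (24/59)·log₂(24/59)]
  = 0.4469 + 0.5279 = 0.9748 bits

H(Y|X) = Σ_x P(x)·H(Y|X=x):
  X=0: P(X=0) = 35/59, P(Y|X=0) = (4/5, 1/5) → H(Y|X=0) = 0.7219
  X=1: P(X=1) = 24/59, P(Y|X=1) = (1/4, 3/4) → H(Y|X=1) = 0.8113
H(Y|X) = (35/59)·0.7219 + (24/59)·0.8113 = 0.7583 bits

H(X,Y) = -Σ_{x,y} P(x,y) log₂ P(x,y). Per-cell terms -P(x,y)·log₂P(x,y):
  X=0: 0.5103, 0.3649
  X=1: 0.3354, 0.5225
Sum of the 4 terms: H(X,Y) = 1.7331 bits

Chain rule check:
  H(X) + H(Y|X) = 0.9748 + 0.7583 = 1.7331 bits
  H(X,Y) = 1.7331 bits
✓ Chain rule verified.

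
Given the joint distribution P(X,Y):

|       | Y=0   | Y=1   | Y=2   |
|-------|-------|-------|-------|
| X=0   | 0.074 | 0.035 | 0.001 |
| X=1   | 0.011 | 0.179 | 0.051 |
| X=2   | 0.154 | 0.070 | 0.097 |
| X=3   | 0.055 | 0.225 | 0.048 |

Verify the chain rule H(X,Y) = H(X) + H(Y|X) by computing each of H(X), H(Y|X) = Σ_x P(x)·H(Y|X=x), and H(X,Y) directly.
H(X) = 1.8988 bits, H(Y|X) = 1.2286 bits, H(X,Y) = 3.1273 bits

Marginal of X (row sums):
  P(X=0) = 0.074 + 0.035 + 0.001 = 0.110
  P(X=1) = 0.011 + 0.179 + 0.051 = 0.241
  P(X=2) = 0.154 + 0.070 + 0.097 = 0.321
  P(X=3) = 0.055 + 0.225 + 0.048 = 0.328
H(X) = -[0.110·log₂(0.110) + 0.241·log₂(0.241) + 0.321·log₂(0.321) + 0.328·log₂(0.328)]
  = 0.35029 + 0.49475 + 0.52623 + 0.52750 = 1.8988 bits

H(Y|X) = Σ_x P(x)·H(Y|X=x):
  X=0: P(X=0) = 0.110, P(Y|X=0) = (37/55, 7/22, 1/110) → H(Y|X=0) = 0.97205
  X=1: P(X=1) = 0.241, P(Y|X=1) = (11/241, 179/241, 51/241) → H(Y|X=1) = 0.99608
  X=2: P(X=2) = 0.321, P(Y|X=2) = (154/321, 70/321, 97/321) → H(Y|X=2) = 1.50921
  X=3: P(X=3) = 0.328, P(Y|X=3) = (55/328, 225/328, 6/41) → H(Y|X=3) = 1.21074
H(Y|X) = 0.110·0.97205 + 0.241·0.99608 + 0.321·1.50921 + 0.328·1.21074 = 1.2286 bits

H(X,Y) = -Σ_{x,y} P(x,y) log₂ P(x,y). Per-cell terms -P(x,y)·log₂P(x,y):
  X=0: 0.27797, 0.16928, 0.00997
  X=1: 0.07157, 0.44427, 0.21896
  X=2: 0.41565, 0.26856, 0.32649
  X=3: 0.23014, 0.48420, 0.21028
Sum of the 12 terms: H(X,Y) = 3.1273 bits

Chain rule check:
  H(X) + H(Y|X) = 1.8988 + 1.2286 = 3.1274 bits
  H(X,Y) = 3.1273 bits
✓ Chain rule verified (Δ = 0.0001 is 4-dp rounding noise: each of the three values was rounded independently).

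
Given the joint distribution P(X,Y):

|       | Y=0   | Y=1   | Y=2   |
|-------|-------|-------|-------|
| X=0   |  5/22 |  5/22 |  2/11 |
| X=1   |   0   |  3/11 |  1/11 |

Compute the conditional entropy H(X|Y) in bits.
0.7475 bits

H(X|Y) = H(X,Y) - H(Y)

H(X,Y) = -Σ_{x,y} P(x,y) log₂ P(x,y). Per-cell terms -P(x,y)·log₂P(x,y):
  X=0: 0.4858, 0.4858, 0.4472
  X=1: 0.0000, 0.5112, 0.3145
  (cells with P = 0 contribute 0)
Sum of the 6 terms: H(X,Y) = 2.2445 bits

Marginal of Y (column sums):
  P(Y=0) = 5/22 + 0 = 5/22
  P(Y=1) = 5/22 + 3/11 = 1/2
  P(Y=2) = 2/11 + 1/11 = 3/11
H(Y) = -[(5/22)·log₂(5/22) + (1/2)·log₂(1/2) + (3/11)·log₂(3/11)]
  = 0.4858 + 0.5000 + 0.5112 = 1.4970 bits

H(X|Y) = H(X,Y) - H(Y) = 2.2445 - 1.4970 = 0.7475 bits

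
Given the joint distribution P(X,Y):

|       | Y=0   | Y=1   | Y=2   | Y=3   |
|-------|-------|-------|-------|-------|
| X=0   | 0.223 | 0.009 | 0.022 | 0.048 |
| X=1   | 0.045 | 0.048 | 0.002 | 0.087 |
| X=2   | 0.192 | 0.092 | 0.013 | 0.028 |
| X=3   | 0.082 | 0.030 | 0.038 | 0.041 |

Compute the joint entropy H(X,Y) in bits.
3.4269 bits

H(X,Y) = -Σ_{x,y} P(x,y) log₂ P(x,y). Per-cell terms -P(x,y)·log₂P(x,y):
  X=0: 0.4828, 0.0612, 0.1211, 0.2103
  X=1: 0.2013, 0.2103, 0.0179, 0.3065
  X=2: 0.4571, 0.3167, 0.0814, 0.1444
  X=3: 0.2959, 0.1518, 0.1793, 0.1889
Sum of the 16 terms: H(X,Y) = 3.4269 bits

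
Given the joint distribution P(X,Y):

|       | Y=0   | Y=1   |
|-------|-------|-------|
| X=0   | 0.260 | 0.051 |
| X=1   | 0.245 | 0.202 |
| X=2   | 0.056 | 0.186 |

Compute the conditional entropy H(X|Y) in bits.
1.3825 bits

H(X|Y) = H(X,Y) - H(Y)

H(X,Y) = -Σ_{x,y} P(x,y) log₂ P(x,y). Per-cell terms -P(x,y)·log₂P(x,y):
  X=0: 0.50529, 0.21896
  X=1: 0.49714, 0.46613
  X=2: 0.23287, 0.45135
Sum of the 6 terms: H(X,Y) = 2.3717 bits

Marginal of Y (column sums):
  P(Y=0) = 0.260 + 0.245 + 0.056 = 0.561
  P(Y=1) = 0.051 + 0.202 + 0.186 = 0.439
H(Y) = -[0.561·log₂(0.561) + 0.439·log₂(0.439)]
  = 0.46783 + 0.52140 = 0.9892 bits

H(X|Y) = H(X,Y) - H(Y) = 2.3717 - 0.9892 = 1.3825 bits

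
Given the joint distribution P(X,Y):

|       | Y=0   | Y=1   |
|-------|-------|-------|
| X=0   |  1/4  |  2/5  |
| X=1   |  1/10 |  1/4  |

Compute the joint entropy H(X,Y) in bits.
1.8610 bits

H(X,Y) = -Σ_{x,y} P(x,y) log₂ P(x,y). Per-cell terms -P(x,y)·log₂P(x,y):
  X=0: 0.5000, 0.5288
  X=1: 0.3322, 0.5000
Sum of the 4 terms: H(X,Y) = 1.8610 bits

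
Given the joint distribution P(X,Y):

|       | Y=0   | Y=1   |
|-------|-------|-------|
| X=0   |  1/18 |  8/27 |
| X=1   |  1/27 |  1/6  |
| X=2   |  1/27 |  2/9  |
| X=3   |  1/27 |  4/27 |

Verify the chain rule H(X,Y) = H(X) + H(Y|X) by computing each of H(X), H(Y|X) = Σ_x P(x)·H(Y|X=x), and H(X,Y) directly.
H(X) = 1.9533 bits, H(Y|X) = 0.6478 bits, H(X,Y) = 2.6011 bits

Marginal of X (row sums):
  P(X=0) = 1/18 + 8/27 = 19/54
  P(X=1) = 1/27 + 1/6 = 11/54
  P(X=2) = 1/27 + 2/9 = 7/27
  P(X=3) = 1/27 + 4/27 = 5/27
H(X) = -[(19/54)·log₂(19/54) + (11/54)·log₂(11/54) + (7/27)·log₂(7/27) + (5/27)·log₂(5/27)]
  = 0.53023 + 0.46759 + 0.50492 + 0.45055 = 1.9533 bits

H(Y|X) = Σ_x P(x)·H(Y|X=x):
  X=0: P(X=0) = 19/54, P(Y|X=0) = (3/19, 16/19) → H(Y|X=0) = 0.62925
  X=1: P(X=1) = 11/54, P(Y|X=1) = (2/11, 9/11) → H(Y|X=1) = 0.68404
  X=2: P(X=2) = 7/27, P(Y|X=2) = (1/7, 6/7) → H(Y|X=2) = 0.59167
  X=3: P(X=3) = 5/27, P(Y|X=3) = (1/5, 4/5) → H(Y|X=3) = 0.72193
H(Y|X) = (19/54)·0.62925 + (11/54)·0.68404 + (7/27)·0.59167 + (5/27)·0.72193 = 0.6478 bits

H(X,Y) = -Σ_{x,y} P(x,y) log₂ P(x,y). Per-cell terms -P(x,y)·log₂P(x,y):
  X=0: 0.23166, 0.51997
  X=1: 0.17611, 0.43083
  X=2: 0.17611, 0.48221
  X=3: 0.17611, 0.40813
Sum of the 8 terms: H(X,Y) = 2.6011 bits

Chain rule check:
  H(X) + H(Y|X) = 1.9533 + 0.6478 = 2.6011 bits
  H(X,Y) = 2.6011 bits
✓ Chain rule verified.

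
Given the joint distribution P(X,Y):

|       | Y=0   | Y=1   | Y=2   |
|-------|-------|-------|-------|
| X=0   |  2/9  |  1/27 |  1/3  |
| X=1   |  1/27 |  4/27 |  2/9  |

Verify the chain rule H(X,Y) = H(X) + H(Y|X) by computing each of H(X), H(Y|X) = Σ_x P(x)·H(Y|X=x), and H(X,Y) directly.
H(X) = 0.9751 bits, H(Y|X) = 1.2780 bits, H(X,Y) = 2.2531 bits

Marginal of X (row sums):
  P(X=0) = 2/9 + 1/27 + 1/3 = 16/27
  P(X=1) = 1/27 + 4/27 + 2/9 = 11/27
H(X) = -[(16/27)·log₂(16/27) + (11/27)·log₂(11/27)]
  = 0.44734 + 0.52778 = 0.9751 bits

H(Y|X) = Σ_x P(x)·H(Y|X=x):
  X=0: P(X=0) = 16/27, P(Y|X=0) = (3/8, 1/16, 9/16) → H(Y|X=0) = 1.24756
  X=1: P(X=1) = 11/27, P(Y|X=1) = (1/11, 4/11, 6/11) → H(Y|X=1) = 1.32218
H(Y|X) = (16/27)·1.24756 + (11/27)·1.32218 = 1.2780 bits

H(X,Y) = -Σ_{x,y} P(x,y) log₂ P(x,y). Per-cell terms -P(x,y)·log₂P(x,y):
  X=0: 0.48221, 0.17611, 0.52832
  X=1: 0.17611, 0.40813, 0.48221
Sum of the 6 terms: H(X,Y) = 2.2531 bits

Chain rule check:
  H(X) + H(Y|X) = 0.9751 + 1.2780 = 2.2531 bits
  H(X,Y) = 2.2531 bits
✓ Chain rule verified.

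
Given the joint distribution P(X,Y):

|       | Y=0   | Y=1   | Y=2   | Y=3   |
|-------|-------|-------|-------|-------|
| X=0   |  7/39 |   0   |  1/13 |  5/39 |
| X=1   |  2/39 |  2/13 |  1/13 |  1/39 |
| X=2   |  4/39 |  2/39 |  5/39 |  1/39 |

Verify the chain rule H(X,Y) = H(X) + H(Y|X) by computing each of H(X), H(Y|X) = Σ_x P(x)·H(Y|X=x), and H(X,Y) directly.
H(X) = 1.5766 bits, H(Y|X) = 1.6603 bits, H(X,Y) = 3.2369 bits

Marginal of X (row sums):
  P(X=0) = 7/39 + 0 + 1/13 + 5/39 = 5/13
  P(X=1) = 2/39 + 2/13 + 1/13 + 1/39 = 4/13
  P(X=2) = 4/39 + 2/39 + 5/39 + 1/39 = 4/13
H(X) = -[(5/13)·log₂(5/13) + (4/13)·log₂(4/13) + (4/13)·log₂(4/13)]
  = 0.5302 + 0.5232 + 0.5232 = 1.5766 bits

H(Y|X) = Σ_x P(x)·H(Y|X=x):
  X=0: P(X=0) = 5/13, P(Y|X=0) = (7/15, 0, 1/5, 1/3) → H(Y|X=0) = 1.5058
  X=1: P(X=1) = 4/13, P(Y|X=1) = (1/6, 1/2, 1/4, 1/12) → H(Y|X=1) = 1.7296
  X=2: P(X=2) = 4/13, P(Y|X=2) = (1/3, 1/6, 5/12, 1/12) → H(Y|X=2) = 1.7842
H(Y|X) = (5/13)·1.5058 + (4/13)·1.7296 + (4/13)·1.7842 = 1.6603 bits

H(X,Y) = -Σ_{x,y} P(x,y) log₂ P(x,y). Per-cell terms -P(x,y)·log₂P(x,y):
  X=0: 0.4448, 0.0000, 0.2846, 0.3799
  X=1: 0.2198, 0.4155, 0.2846, 0.1355
  X=2: 0.3370, 0.2198, 0.3799, 0.1355
  (cells with P = 0 contribute 0)
Sum of the 12 terms: H(X,Y) = 3.2369 bits

Chain rule check:
  H(X) + H(Y|X) = 1.5766 + 1.6603 = 3.2369 bits
  H(X,Y) = 3.2369 bits
✓ Chain rule verified.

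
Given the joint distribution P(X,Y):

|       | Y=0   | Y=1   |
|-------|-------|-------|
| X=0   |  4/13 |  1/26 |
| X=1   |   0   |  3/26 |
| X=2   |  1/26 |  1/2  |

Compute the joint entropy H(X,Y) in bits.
1.7443 bits

H(X,Y) = -Σ_{x,y} P(x,y) log₂ P(x,y). Per-cell terms -P(x,y)·log₂P(x,y):
  X=0: 0.5232, 0.1808
  X=1: 0.0000, 0.3595
  X=2: 0.1808, 0.5000
  (cells with P = 0 contribute 0)
Sum of the 6 terms: H(X,Y) = 1.7443 bits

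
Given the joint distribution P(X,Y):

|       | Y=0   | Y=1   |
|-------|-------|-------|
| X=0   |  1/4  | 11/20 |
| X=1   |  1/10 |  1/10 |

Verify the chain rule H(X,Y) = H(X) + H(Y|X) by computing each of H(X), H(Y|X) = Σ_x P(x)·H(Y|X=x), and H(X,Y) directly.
H(X) = 0.7219 bits, H(Y|X) = 0.9168 bits, H(X,Y) = 1.6388 bits

Marginal of X (row sums):
  P(X=0) = 1/4 + 11/20 = 4/5
  P(X=1) = 1/10 + 1/10 = 1/5
H(X) = -[(4/5)·log₂(4/5) + (1/5)·log₂(1/5)]
  = 0.2575 + 0.4644 = 0.7219 bits

H(Y|X) = Σ_x P(x)·H(Y|X=x):
  X=0: P(X=0) = 4/5, P(Y|X=0) = (5/16, 11/16) → H(Y|X=0) = 0.8960
  X=1: P(X=1) = 1/5, P(Y|X=1) = (1/2, 1/2) → H(Y|X=1) = 1.0000
H(Y|X) = (4/5)·0.8960 + (1/5)·1.0000 = 0.9168 bits

H(X,Y) = -Σ_{x,y} P(x,y) log₂ P(x,y). Per-cell terms -P(x,y)·log₂P(x,y):
  X=0: 0.5000, 0.4744
  X=1: 0.3322, 0.3322
Sum of the 4 terms: H(X,Y) = 1.6388 bits

Chain rule check:
  H(X) + H(Y|X) = 0.7219 + 0.9168 = 1.6387 bits
  H(X,Y) = 1.6388 bits
✓ Chain rule verified (Δ = 0.0001 is 4-dp rounding noise: each of the three values was rounded independently).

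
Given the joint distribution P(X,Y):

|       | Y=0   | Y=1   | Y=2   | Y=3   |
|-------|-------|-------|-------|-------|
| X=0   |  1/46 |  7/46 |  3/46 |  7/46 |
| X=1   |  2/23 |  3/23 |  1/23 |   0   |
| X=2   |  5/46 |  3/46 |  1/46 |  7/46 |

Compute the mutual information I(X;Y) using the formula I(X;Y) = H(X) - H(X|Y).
0.2512 bits

I(X;Y) = H(X) - H(X|Y)

Marginal of X (row sums):
  P(X=0) = 1/46 + 7/46 + 3/46 + 7/46 = 9/23
  P(X=1) = 2/23 + 3/23 + 1/23 + 0 = 6/23
  P(X=2) = 5/46 + 3/46 + 1/46 + 7/46 = 8/23
H(X) = -[(9/23)·log₂(9/23) + (6/23)·log₂(6/23) + (8/23)·log₂(8/23)]
  = 0.5297 + 0.5057 + 0.5299 = 1.5653 bits

Marginal of Y (column sums):
  P(Y=0) = 1/46 + 2/23 + 5/46 = 5/23
  P(Y=1) = 7/46 + 3/23 + 3/46 = 8/23
  P(Y=2) = 3/46 + 1/23 + 1/46 = 3/23
  P(Y=3) = 7/46 + 0 + 7/46 = 7/23
H(X|Y) = Σ_y P(y)·H(X|Y=y):
  Y=0: P(Y=0) = 5/23, P(X|Y=0) = (1/10, 2/5, 1/2) → H(X|Y=0) = 1.3610
  Y=1: P(Y=1) = 8/23, P(X|Y=1) = (7/16, 3/8, 3/16) → H(X|Y=1) = 1.5052
  Y=2: P(Y=2) = 3/23, P(X|Y=2) = (1/2, 1/3, 1/6) → H(X|Y=2) = 1.4591
  Y=3: P(Y=3) = 7/23, P(X|Y=3) = (1/2, 0, 1/2) → H(X|Y=3) = 1.0000
H(X|Y) = (5/23)·1.3610 + (8/23)·1.5052 + (3/23)·1.4591 + (7/23)·1.0000 = 1.3141 bits

I(X;Y) = H(X) - H(X|Y) = 1.5653 - 1.3141 = 0.2512 bits

Cross-check via I(X;Y) = H(X) + H(Y) - H(X,Y): computing H(Y) from the column sums and H(X,Y) from the 12 cells in the same way gives H(Y) = 1.9142 bits and H(X,Y) = 3.2283 bits, so
I(X;Y) = 1.5653 + 1.9142 - 3.2283 = 0.2512 bits ✓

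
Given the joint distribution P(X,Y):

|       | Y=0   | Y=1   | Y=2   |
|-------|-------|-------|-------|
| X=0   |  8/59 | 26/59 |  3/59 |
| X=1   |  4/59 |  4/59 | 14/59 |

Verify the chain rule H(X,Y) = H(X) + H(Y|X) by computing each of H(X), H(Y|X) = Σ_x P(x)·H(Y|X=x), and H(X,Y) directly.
H(X) = 0.9529 bits, H(Y|X) = 1.1964 bits, H(X,Y) = 2.1493 bits

Marginal of X (row sums):
  P(X=0) = 8/59 + 26/59 + 3/59 = 37/59
  P(X=1) = 4/59 + 4/59 + 14/59 = 22/59
H(X) = -[(37/59)·log₂(37/59) + (22/59)·log₂(22/59)]
  = 0.42217 + 0.53069 = 0.9529 bits

H(Y|X) = Σ_x P(x)·H(Y|X=x):
  X=0: P(X=0) = 37/59, P(Y|X=0) = (8/37, 26/37, 3/37) → H(Y|X=0) = 1.12928
  X=1: P(X=1) = 22/59, P(Y|X=1) = (2/11, 2/11, 7/11) → H(Y|X=1) = 1.30930
H(Y|X) = (37/59)·1.12928 + (22/59)·1.30930 = 1.1964 bits

H(X,Y) = -Σ_{x,y} P(x,y) log₂ P(x,y). Per-cell terms -P(x,y)·log₂P(x,y):
  X=0: 0.39087, 0.52097, 0.21853
  X=1: 0.26323, 0.26323, 0.49244
Sum of the 6 terms: H(X,Y) = 2.1493 bits

Chain rule check:
  H(X) + H(Y|X) = 0.9529 + 1.1964 = 2.1493 bits
  H(X,Y) = 2.1493 bits
✓ Chain rule verified.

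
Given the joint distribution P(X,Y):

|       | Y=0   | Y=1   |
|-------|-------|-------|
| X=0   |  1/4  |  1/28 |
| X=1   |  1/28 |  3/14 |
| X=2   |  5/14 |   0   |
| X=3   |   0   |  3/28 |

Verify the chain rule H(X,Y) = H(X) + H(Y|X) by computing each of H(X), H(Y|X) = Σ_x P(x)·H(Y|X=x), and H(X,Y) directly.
H(X) = 1.8922 bits, H(Y|X) = 0.3032 bits, H(X,Y) = 2.1954 bits

Marginal of X (row sums):
  P(X=0) = 1/4 + 1/28 = 2/7
  P(X=1) = 1/28 + 3/14 = 1/4
  P(X=2) = 5/14 + 0 = 5/14
  P(X=3) = 0 + 3/28 = 3/28
H(X) = -[(2/7)·log₂(2/7) + (1/4)·log₂(1/4) + (5/14)·log₂(5/14) + (3/28)·log₂(3/28)]
  = 0.5164 + 0.5000 + 0.5305 + 0.3453 = 1.8922 bits

H(Y|X) = Σ_x P(x)·H(Y|X=x):
  X=0: P(X=0) = 2/7, P(Y|X=0) = (7/8, 1/8) → H(Y|X=0) = 0.5436
  X=1: P(X=1) = 1/4, P(Y|X=1) = (1/7, 6/7) → H(Y|X=1) = 0.5917
  X=2: P(X=2) = 5/14, P(Y|X=2) = (1, 0) → H(Y|X=2) = 0.0000
  X=3: P(X=3) = 3/28, P(Y|X=3) = (0, 1) → H(Y|X=3) = 0.0000
H(Y|X) = (2/7)·0.5436 + (1/4)·0.5917 + (5/14)·0.0000 + (3/28)·0.0000 = 0.3032 bits

H(X,Y) = -Σ_{x,y} P(x,y) log₂ P(x,y). Per-cell terms -P(x,y)·log₂P(x,y):
  X=0: 0.5000, 0.1717
  X=1: 0.1717, 0.4762
  X=2: 0.5305, 0.0000
  X=3: 0.0000, 0.3453
  (cells with P = 0 contribute 0)
Sum of the 8 terms: H(X,Y) = 2.1954 bits

Chain rule check:
  H(X) + H(Y|X) = 1.8922 + 0.3032 = 2.1954 bits
  H(X,Y) = 2.1954 bits
✓ Chain rule verified.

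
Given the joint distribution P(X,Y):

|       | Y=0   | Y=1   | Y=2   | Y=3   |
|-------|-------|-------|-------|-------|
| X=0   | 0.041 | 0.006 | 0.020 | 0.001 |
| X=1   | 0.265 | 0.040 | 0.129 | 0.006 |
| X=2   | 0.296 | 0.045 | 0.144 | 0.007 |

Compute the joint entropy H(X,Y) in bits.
2.6489 bits

H(X,Y) = -Σ_{x,y} P(x,y) log₂ P(x,y). Per-cell terms -P(x,y)·log₂P(x,y):
  X=0: 0.1889, 0.0443, 0.1129, 0.0100
  X=1: 0.5077, 0.1858, 0.3811, 0.0443
  X=2: 0.5199, 0.2013, 0.4026, 0.0501
Sum of the 12 terms: H(X,Y) = 2.6489 bits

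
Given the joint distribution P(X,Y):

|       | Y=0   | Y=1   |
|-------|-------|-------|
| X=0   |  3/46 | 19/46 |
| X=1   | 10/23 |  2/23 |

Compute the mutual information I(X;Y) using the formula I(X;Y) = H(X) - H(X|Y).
0.3860 bits

I(X;Y) = H(X) - H(X|Y)

Marginal of X (row sums):
  P(X=0) = 3/46 + 19/46 = 11/23
  P(X=1) = 10/23 + 2/23 = 12/23
H(X) = -[(11/23)·log₂(11/23) + (12/23)·log₂(12/23)]
  = 0.5089 + 0.4897 = 0.9986 bits

Marginal of Y (column sums):
  P(Y=0) = 3/46 + 10/23 = 1/2
  P(Y=1) = 19/46 + 2/23 = 1/2
H(X|Y) = Σ_y P(y)·H(X|Y=y):
  Y=0: P(Y=0) = 1/2, P(X|Y=0) = (3/23, 20/23) → H(X|Y=0) = 0.5586
  Y=1: P(Y=1) = 1/2, P(X|Y=1) = (19/23, 4/23) → H(X|Y=1) = 0.6666
H(X|Y) = (1/2)·0.5586 + (1/2)·0.6666 = 0.6126 bits

I(X;Y) = H(X) - H(X|Y) = 0.9986 - 0.6126 = 0.3860 bits

Cross-check via I(X;Y) = H(X) + H(Y) - H(X,Y): computing H(Y) from the column sums and H(X,Y) from the 4 cells in the same way gives H(Y) = 1.0000 bits and H(X,Y) = 1.6126 bits, so
I(X;Y) = 0.9986 + 1.0000 - 1.6126 = 0.3860 bits ✓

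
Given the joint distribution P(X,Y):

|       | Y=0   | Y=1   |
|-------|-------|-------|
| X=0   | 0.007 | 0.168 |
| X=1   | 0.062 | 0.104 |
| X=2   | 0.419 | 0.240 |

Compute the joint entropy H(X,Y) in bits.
2.0907 bits

H(X,Y) = -Σ_{x,y} P(x,y) log₂ P(x,y). Per-cell terms -P(x,y)·log₂P(x,y):
  X=0: 0.05011, 0.43234
  X=1: 0.24872, 0.33960
  X=2: 0.52584, 0.49413
Sum of the 6 terms: H(X,Y) = 2.0907 bits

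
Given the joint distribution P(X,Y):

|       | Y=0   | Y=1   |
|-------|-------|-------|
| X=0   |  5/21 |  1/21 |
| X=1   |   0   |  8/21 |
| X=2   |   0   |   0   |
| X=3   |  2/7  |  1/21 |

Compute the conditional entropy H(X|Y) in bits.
0.9597 bits

H(X|Y) = H(X,Y) - H(Y)

H(X,Y) = -Σ_{x,y} P(x,y) log₂ P(x,y). Per-cell terms -P(x,y)·log₂P(x,y):
  X=0: 0.4929, 0.2092
  X=1: 0.0000, 0.5304
  X=2: 0.0000, 0.0000
  X=3: 0.5164, 0.2092
  (cells with P = 0 contribute 0)
Sum of the 8 terms: H(X,Y) = 1.9581 bits

Marginal of Y (column sums):
  P(Y=0) = 5/21 + 0 + 0 + 2/7 = 11/21
  P(Y=1) = 1/21 + 8/21 + 0 + 1/21 = 10/21
H(Y) = -[(11/21)·log₂(11/21) + (10/21)·log₂(10/21)]
  = 0.4887 + 0.5097 = 0.9984 bits

H(X|Y) = H(X,Y) - H(Y) = 1.9581 - 0.9984 = 0.9597 bits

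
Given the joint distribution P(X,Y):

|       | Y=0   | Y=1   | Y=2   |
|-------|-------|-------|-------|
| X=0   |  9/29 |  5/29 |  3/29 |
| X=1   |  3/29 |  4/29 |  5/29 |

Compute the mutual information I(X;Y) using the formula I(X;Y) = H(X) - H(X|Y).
0.0719 bits

I(X;Y) = H(X) - H(X|Y)

Marginal of X (row sums):
  P(X=0) = 9/29 + 5/29 + 3/29 = 17/29
  P(X=1) = 3/29 + 4/29 + 5/29 = 12/29
H(X) = -[(17/29)·log₂(17/29) + (12/29)·log₂(12/29)]
  = 0.45168 + 0.52677 = 0.97845 bits

Marginal of Y (column sums):
  P(Y=0) = 9/29 + 3/29 = 12/29
  P(Y=1) = 5/29 + 4/29 = 9/29
  P(Y=2) = 3/29 + 5/29 = 8/29
H(X|Y) = Σ_y P(y)·H(X|Y=y):
  Y=0: P(Y=0) = 12/29, P(X|Y=0) = (3/4, 1/4) → H(X|Y=0) = 0.81128
  Y=1: P(Y=1) = 9/29, P(X|Y=1) = (5/9, 4/9) → H(X|Y=1) = 0.99108
  Y=2: P(Y=2) = 8/29, P(X|Y=2) = (3/8, 5/8) → H(X|Y=2) = 0.95443
H(X|Y) = (12/29)·0.81128 + (9/29)·0.99108 + (8/29)·0.95443 = 0.90657 bits

I(X;Y) = H(X) - H(X|Y) = 0.97845 - 0.90657 = 0.0719 bits

Cross-check via I(X;Y) = H(X) + H(Y) - H(X,Y): computing H(Y) from the column sums and H(X,Y) from the 6 cells in the same way gives H(Y) = 1.56319 bits and H(X,Y) = 2.46976 bits, so
I(X;Y) = 0.97845 + 1.56319 - 2.46976 = 0.0719 bits ✓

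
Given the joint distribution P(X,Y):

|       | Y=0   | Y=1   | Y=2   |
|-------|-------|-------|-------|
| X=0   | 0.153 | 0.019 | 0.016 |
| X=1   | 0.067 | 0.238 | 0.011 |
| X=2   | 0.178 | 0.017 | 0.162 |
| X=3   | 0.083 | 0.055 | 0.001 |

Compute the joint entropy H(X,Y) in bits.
2.9509 bits

H(X,Y) = -Σ_{x,y} P(x,y) log₂ P(x,y). Per-cell terms -P(x,y)·log₂P(x,y):
  X=0: 0.4144, 0.1086, 0.0955
  X=1: 0.2613, 0.4929, 0.0716
  X=2: 0.4432, 0.0999, 0.4254
  X=3: 0.2980, 0.2301, 0.0100
Sum of the 12 terms: H(X,Y) = 2.9509 bits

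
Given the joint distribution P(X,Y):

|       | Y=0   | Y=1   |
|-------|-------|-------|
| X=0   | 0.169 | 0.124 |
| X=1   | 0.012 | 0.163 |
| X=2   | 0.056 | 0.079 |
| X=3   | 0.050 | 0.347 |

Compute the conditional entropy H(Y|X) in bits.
0.7001 bits

H(Y|X) = H(X,Y) - H(X)

H(X,Y) = -Σ_{x,y} P(x,y) log₂ P(x,y). Per-cell terms -P(x,y)·log₂P(x,y):
  X=0: 0.43347, 0.37344
  X=1: 0.07657, 0.42658
  X=2: 0.23287, 0.28930
  X=3: 0.21610, 0.52987
Sum of the 8 terms: H(X,Y) = 2.5782 bits

Marginal of X (row sums):
  P(X=0) = 0.169 + 0.124 = 0.293
  P(X=1) = 0.012 + 0.163 = 0.175
  P(X=2) = 0.056 + 0.079 = 0.135
  P(X=3) = 0.050 + 0.347 = 0.397
H(X) = -[0.293·log₂(0.293) + 0.175·log₂(0.175) + 0.135·log₂(0.135) + 0.397·log₂(0.397)]
  = 0.51891 + 0.44005 + 0.39001 + 0.52912 = 1.8781 bits

H(Y|X) = H(X,Y) - H(X) = 2.5782 - 1.8781 = 0.7001 bits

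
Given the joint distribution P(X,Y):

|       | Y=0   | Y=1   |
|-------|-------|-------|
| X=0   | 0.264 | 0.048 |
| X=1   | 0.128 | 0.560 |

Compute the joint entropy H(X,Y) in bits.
1.5656 bits

H(X,Y) = -Σ_{x,y} P(x,y) log₂ P(x,y). Per-cell terms -P(x,y)·log₂P(x,y):
  X=0: 0.50725, 0.21028
  X=1: 0.37962, 0.46844
Sum of the 4 terms: H(X,Y) = 1.5656 bits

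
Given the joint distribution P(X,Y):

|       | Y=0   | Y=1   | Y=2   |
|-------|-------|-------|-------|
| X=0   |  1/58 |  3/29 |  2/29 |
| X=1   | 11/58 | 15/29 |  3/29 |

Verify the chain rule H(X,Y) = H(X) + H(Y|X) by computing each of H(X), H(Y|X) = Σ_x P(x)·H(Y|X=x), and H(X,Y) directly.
H(X) = 0.7007 bits, H(Y|X) = 1.2903 bits, H(X,Y) = 1.9911 bits

Marginal of X (row sums):
  P(X=0) = 1/58 + 3/29 + 2/29 = 11/58
  P(X=1) = 11/58 + 15/29 + 3/29 = 47/58
H(X) = -[(11/58)·log₂(11/58) + (47/58)·log₂(47/58)]
  = 0.454897 + 0.245852 = 0.7007 bits

H(Y|X) = Σ_x P(x)·H(Y|X=x):
  X=0: P(X=0) = 11/58, P(Y|X=0) = (1/11, 6/11, 4/11) → H(Y|X=0) = 1.322179
  X=1: P(X=1) = 47/58, P(Y|X=1) = (11/47, 30/47, 6/47) → H(Y|X=1) = 1.282882
H(Y|X) = (11/58)·1.322179 + (47/58)·1.282882 = 1.2903 bits

H(X,Y) = -Σ_{x,y} P(x,y) log₂ P(x,y). Per-cell terms -P(x,y)·log₂P(x,y):
  X=0: 0.101000, 0.338588, 0.266068
  X=1: 0.454897, 0.491943, 0.338588
Sum of the 6 terms: H(X,Y) = 1.9911 bits

Chain rule check:
  H(X) + H(Y|X) = 0.7007 + 1.2903 = 1.9910 bits
  H(X,Y) = 1.9911 bits
✓ Chain rule verified (Δ = 0.0001 is 4-dp rounding noise: each of the three values was rounded independently).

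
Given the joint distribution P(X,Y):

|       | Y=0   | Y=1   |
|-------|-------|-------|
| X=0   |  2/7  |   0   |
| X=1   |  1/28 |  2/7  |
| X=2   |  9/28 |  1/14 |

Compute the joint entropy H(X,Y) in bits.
2.0027 bits

H(X,Y) = -Σ_{x,y} P(x,y) log₂ P(x,y). Per-cell terms -P(x,y)·log₂P(x,y):
  X=0: 0.51639, 0.00000
  X=1: 0.17169, 0.51639
  X=2: 0.52632, 0.27195
  (cells with P = 0 contribute 0)
Sum of the 6 terms: H(X,Y) = 2.0027 bits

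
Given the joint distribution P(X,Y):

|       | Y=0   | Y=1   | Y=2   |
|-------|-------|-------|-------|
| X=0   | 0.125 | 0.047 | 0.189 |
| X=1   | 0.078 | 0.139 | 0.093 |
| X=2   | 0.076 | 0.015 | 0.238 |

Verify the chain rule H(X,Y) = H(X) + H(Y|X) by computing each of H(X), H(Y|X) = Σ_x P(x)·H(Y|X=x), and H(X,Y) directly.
H(X) = 1.5821 bits, H(Y|X) = 1.3223 bits, H(X,Y) = 2.9044 bits

Marginal of X (row sums):
  P(X=0) = 0.125 + 0.047 + 0.189 = 0.361
  P(X=1) = 0.078 + 0.139 + 0.093 = 0.310
  P(X=2) = 0.076 + 0.015 + 0.238 = 0.329
H(X) = -[0.361·log₂(0.361) + 0.310·log₂(0.310) + 0.329·log₂(0.329)]
  = 0.53064 + 0.52379 + 0.52766 = 1.5821 bits

H(Y|X) = Σ_x P(x)·H(Y|X=x):
  X=0: P(X=0) = 0.361, P(Y|X=0) = (125/361, 47/361, 189/361) → H(Y|X=0) = 1.40153
  X=1: P(X=1) = 0.310, P(Y|X=1) = (39/155, 139/310, 3/10) → H(Y|X=1) = 1.54085
  X=2: P(X=2) = 0.329, P(Y|X=2) = (76/329, 15/329, 34/47) → H(Y|X=2) = 1.02938
H(Y|X) = 0.361·1.40153 + 0.310·1.54085 + 0.329·1.02938 = 1.3223 bits

H(X,Y) = -Σ_{x,y} P(x,y) log₂ P(x,y). Per-cell terms -P(x,y)·log₂P(x,y):
  X=0: 0.37500, 0.20733, 0.45427
  X=1: 0.28707, 0.39571, 0.31868
  X=2: 0.28256, 0.09088, 0.49289
Sum of the 9 terms: H(X,Y) = 2.9044 bits

Chain rule check:
  H(X) + H(Y|X) = 1.5821 + 1.3223 = 2.9044 bits
  H(X,Y) = 2.9044 bits
✓ Chain rule verified.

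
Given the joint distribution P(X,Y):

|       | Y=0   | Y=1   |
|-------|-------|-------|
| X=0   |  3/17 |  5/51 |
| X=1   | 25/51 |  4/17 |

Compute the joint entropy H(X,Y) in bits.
1.7655 bits

H(X,Y) = -Σ_{x,y} P(x,y) log₂ P(x,y). Per-cell terms -P(x,y)·log₂P(x,y):
  X=0: 0.4416, 0.3285
  X=1: 0.5042, 0.4912
Sum of the 4 terms: H(X,Y) = 1.7655 bits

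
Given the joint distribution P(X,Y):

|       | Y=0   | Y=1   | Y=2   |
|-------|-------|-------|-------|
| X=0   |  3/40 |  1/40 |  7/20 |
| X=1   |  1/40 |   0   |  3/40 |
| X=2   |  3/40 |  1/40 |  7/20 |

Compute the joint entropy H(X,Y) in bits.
2.3002 bits

H(X,Y) = -Σ_{x,y} P(x,y) log₂ P(x,y). Per-cell terms -P(x,y)·log₂P(x,y):
  X=0: 0.28027, 0.13305, 0.53010
  X=1: 0.13305, 0.00000, 0.28027
  X=2: 0.28027, 0.13305, 0.53010
  (cells with P = 0 contribute 0)
Sum of the 9 terms: H(X,Y) = 2.3002 bits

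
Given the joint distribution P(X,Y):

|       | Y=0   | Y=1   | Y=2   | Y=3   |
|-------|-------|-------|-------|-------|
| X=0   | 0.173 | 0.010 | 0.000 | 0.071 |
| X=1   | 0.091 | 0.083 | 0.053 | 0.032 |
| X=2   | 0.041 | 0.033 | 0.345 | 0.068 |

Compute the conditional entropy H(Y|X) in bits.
1.4038 bits

H(Y|X) = H(X,Y) - H(X)

H(X,Y) = -Σ_{x,y} P(x,y) log₂ P(x,y). Per-cell terms -P(x,y)·log₂P(x,y):
  X=0: 0.437890, 0.066439, 0.000000, 0.270939
  X=1: 0.314677, 0.298032, 0.224607, 0.158905
  X=2: 0.188938, 0.162406, 0.529689, 0.263726
  (cells with P = 0 contribute 0)
Sum of the 12 terms: H(X,Y) = 2.91625 bits

Marginal of X (row sums):
  P(X=0) = 0.173 + 0.010 + 0.000 + 0.071 = 0.254
  P(X=1) = 0.091 + 0.083 + 0.053 + 0.032 = 0.259
  P(X=2) = 0.041 + 0.033 + 0.345 + 0.068 = 0.487
H(X) = -[0.254·log₂(0.254) + 0.259·log₂(0.259) + 0.487·log₂(0.487)]
  = 0.502183 + 0.504785 + 0.505509 = 1.51248 bits

H(Y|X) = H(X,Y) - H(X) = 2.91625 - 1.51248 = 1.4038 bits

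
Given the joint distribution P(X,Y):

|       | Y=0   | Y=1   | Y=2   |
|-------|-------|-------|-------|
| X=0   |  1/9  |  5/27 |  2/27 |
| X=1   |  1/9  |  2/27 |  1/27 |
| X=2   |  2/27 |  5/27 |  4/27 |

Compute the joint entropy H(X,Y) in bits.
3.0242 bits

H(X,Y) = -Σ_{x,y} P(x,y) log₂ P(x,y). Per-cell terms -P(x,y)·log₂P(x,y):
  X=0: 0.35221, 0.45055, 0.27814
  X=1: 0.35221, 0.27814, 0.17611
  X=2: 0.27814, 0.45055, 0.40813
Sum of the 9 terms: H(X,Y) = 3.0242 bits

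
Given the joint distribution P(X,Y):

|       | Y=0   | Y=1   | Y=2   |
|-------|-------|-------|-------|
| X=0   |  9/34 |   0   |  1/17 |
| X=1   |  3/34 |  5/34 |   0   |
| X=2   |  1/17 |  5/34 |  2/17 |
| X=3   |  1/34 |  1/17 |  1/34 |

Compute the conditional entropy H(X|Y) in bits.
1.4933 bits

H(X|Y) = H(X,Y) - H(Y)

H(X,Y) = -Σ_{x,y} P(x,y) log₂ P(x,y). Per-cell terms -P(x,y)·log₂P(x,y):
  X=0: 0.507584, 0.000000, 0.240439
  X=1: 0.309044, 0.406696, 0.000000
  X=2: 0.240439, 0.406696, 0.363231
  X=3: 0.149631, 0.240439, 0.149631
  (cells with P = 0 contribute 0)
Sum of the 12 terms: H(X,Y) = 3.01383 bits

Marginal of Y (column sums):
  P(Y=0) = 9/34 + 3/34 + 1/17 + 1/34 = 15/34
  P(Y=1) = 0 + 5/34 + 5/34 + 1/17 = 6/17
  P(Y=2) = 1/17 + 0 + 2/17 + 1/34 = 7/34
H(Y) = -[(15/34)·log₂(15/34) + (6/17)·log₂(6/17) + (7/34)·log₂(7/34)]
  = 0.520841 + 0.530294 + 0.469434 = 1.52057 bits

H(X|Y) = H(X,Y) - H(Y) = 3.01383 - 1.52057 = 1.4933 bits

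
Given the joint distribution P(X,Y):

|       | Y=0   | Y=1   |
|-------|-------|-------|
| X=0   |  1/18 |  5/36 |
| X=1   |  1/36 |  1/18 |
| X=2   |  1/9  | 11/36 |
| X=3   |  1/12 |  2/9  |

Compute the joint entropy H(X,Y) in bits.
2.6583 bits

H(X,Y) = -Σ_{x,y} P(x,y) log₂ P(x,y). Per-cell terms -P(x,y)·log₂P(x,y):
  X=0: 0.23166, 0.39556
  X=1: 0.14361, 0.23166
  X=2: 0.35221, 0.52265
  X=3: 0.29875, 0.48221
Sum of the 8 terms: H(X,Y) = 2.6583 bits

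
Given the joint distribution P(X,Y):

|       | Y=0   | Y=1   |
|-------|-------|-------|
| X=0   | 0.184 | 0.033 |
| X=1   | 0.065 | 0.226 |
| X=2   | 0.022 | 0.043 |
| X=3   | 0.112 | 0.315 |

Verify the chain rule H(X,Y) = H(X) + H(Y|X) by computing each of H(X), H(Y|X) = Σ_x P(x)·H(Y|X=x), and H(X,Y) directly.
H(X) = 1.7771 bits, H(Y|X) = 0.7709 bits, H(X,Y) = 2.5481 bits

Marginal of X (row sums):
  P(X=0) = 0.184 + 0.033 = 0.217
  P(X=1) = 0.065 + 0.226 = 0.291
  P(X=2) = 0.022 + 0.043 = 0.065
  P(X=3) = 0.112 + 0.315 = 0.427
H(X) = -[0.217·log₂(0.217) + 0.291·log₂(0.291) + 0.065·log₂(0.065) + 0.427·log₂(0.427)]
  = 0.478319 + 0.518245 + 0.256322 + 0.524224 = 1.7771 bits

H(Y|X) = Σ_x P(x)·H(Y|X=x):
  X=0: P(X=0) = 0.217, P(Y|X=0) = (184/217, 33/217) → H(Y|X=0) = 0.615006
  X=1: P(X=1) = 0.291, P(Y|X=1) = (65/291, 226/291) → H(Y|X=1) = 0.766269
  X=2: P(X=2) = 0.065, P(Y|X=2) = (22/65, 43/65) → H(Y|X=2) = 0.923339
  X=3: P(X=3) = 0.427, P(Y|X=3) = (16/61, 45/61) → H(Y|X=3) = 0.830190
H(Y|X) = 0.217·0.615006 + 0.291·0.766269 + 0.065·0.923339 + 0.427·0.830190 = 0.7709 bits

H(X,Y) = -Σ_{x,y} P(x,y) log₂ P(x,y). Per-cell terms -P(x,y)·log₂P(x,y):
  X=0: 0.449369, 0.162406
  X=1: 0.256322, 0.484907
  X=2: 0.121140, 0.195199
  X=3: 0.353744, 0.524972
Sum of the 8 terms: H(X,Y) = 2.5481 bits

Chain rule check:
  H(X) + H(Y|X) = 1.7771 + 0.7709 = 2.5480 bits
  H(X,Y) = 2.5481 bits
✓ Chain rule verified (Δ = 0.0001 is 4-dp rounding noise: each of the three values was rounded independently).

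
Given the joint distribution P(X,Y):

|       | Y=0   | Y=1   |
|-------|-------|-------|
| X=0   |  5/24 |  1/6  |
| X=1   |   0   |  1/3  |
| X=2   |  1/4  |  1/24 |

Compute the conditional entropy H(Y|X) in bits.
0.5442 bits

H(Y|X) = H(X,Y) - H(X)

H(X,Y) = -Σ_{x,y} P(x,y) log₂ P(x,y). Per-cell terms -P(x,y)·log₂P(x,y):
  X=0: 0.471466, 0.430827
  X=1: 0.000000, 0.528321
  X=2: 0.500000, 0.191040
  (cells with P = 0 contribute 0)
Sum of the 6 terms: H(X,Y) = 2.12165 bits

Marginal of X (row sums):
  P(X=0) = 5/24 + 1/6 = 3/8
  P(X=1) = 0 + 1/3 = 1/3
  P(X=2) = 1/4 + 1/24 = 7/24
H(X) = -[(3/8)·log₂(3/8) + (1/3)·log₂(1/3) + (7/24)·log₂(7/24)]
  = 0.530639 + 0.528321 + 0.518469 = 1.57743 bits

H(Y|X) = H(X,Y) - H(X) = 2.12165 - 1.57743 = 0.5442 bits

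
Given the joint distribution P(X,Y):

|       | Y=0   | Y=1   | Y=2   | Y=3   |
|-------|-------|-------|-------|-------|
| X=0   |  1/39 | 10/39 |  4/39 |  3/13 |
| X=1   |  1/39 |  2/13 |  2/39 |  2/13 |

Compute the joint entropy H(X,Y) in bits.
2.6503 bits

H(X,Y) = -Σ_{x,y} P(x,y) log₂ P(x,y). Per-cell terms -P(x,y)·log₂P(x,y):
  X=0: 0.13552, 0.50345, 0.33696, 0.48819
  X=1: 0.13552, 0.41545, 0.21976, 0.41545
Sum of the 8 terms: H(X,Y) = 2.6503 bits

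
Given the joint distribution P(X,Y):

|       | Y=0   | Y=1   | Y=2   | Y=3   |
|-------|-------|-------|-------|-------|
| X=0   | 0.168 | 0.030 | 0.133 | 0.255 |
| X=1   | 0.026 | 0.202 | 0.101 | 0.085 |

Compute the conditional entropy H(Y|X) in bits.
1.7348 bits

H(Y|X) = H(X,Y) - H(X)

H(X,Y) = -Σ_{x,y} P(x,y) log₂ P(x,y). Per-cell terms -P(x,y)·log₂P(x,y):
  X=0: 0.432342, 0.151767, 0.387097, 0.502715
  X=1: 0.136899, 0.466130, 0.334065, 0.302293
Sum of the 8 terms: H(X,Y) = 2.71331 bits

Marginal of X (row sums):
  P(X=0) = 0.168 + 0.030 + 0.133 + 0.255 = 0.586
  P(X=1) = 0.026 + 0.202 + 0.101 + 0.085 = 0.414
H(X) = -[0.586·log₂(0.586) + 0.414·log₂(0.414)]
  = 0.451822 + 0.526731 = 0.97855 bits

H(Y|X) = H(X,Y) - H(X) = 2.71331 - 0.97855 = 1.7348 bits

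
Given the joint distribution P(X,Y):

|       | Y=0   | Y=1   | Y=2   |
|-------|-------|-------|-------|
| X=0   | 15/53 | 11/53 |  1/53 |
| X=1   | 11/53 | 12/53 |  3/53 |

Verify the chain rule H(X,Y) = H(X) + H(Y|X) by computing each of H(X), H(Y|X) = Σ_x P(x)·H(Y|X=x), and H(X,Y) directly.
H(X) = 0.9997 bits, H(Y|X) = 1.2851 bits, H(X,Y) = 2.2848 bits

Marginal of X (row sums):
  P(X=0) = 15/53 + 11/53 + 1/53 = 27/53
  P(X=1) = 11/53 + 12/53 + 3/53 = 26/53
H(X) = -[(27/53)·log₂(27/53) + (26/53)·log₂(26/53)]
  = 0.4957 + 0.5040 = 0.9997 bits

H(Y|X) = Σ_x P(x)·H(Y|X=x):
  X=0: P(X=0) = 27/53, P(Y|X=0) = (5/9, 11/27, 1/27) → H(Y|X=0) = 1.1750
  X=1: P(X=1) = 26/53, P(Y|X=1) = (11/26, 6/13, 3/26) → H(Y|X=1) = 1.3994
H(Y|X) = (27/53)·1.1750 + (26/53)·1.3994 = 1.2851 bits

H(X,Y) = -Σ_{x,y} P(x,y) log₂ P(x,y). Per-cell terms -P(x,y)·log₂P(x,y):
  X=0: 0.5154, 0.4708, 0.1081
  X=1: 0.4708, 0.4852, 0.2345
Sum of the 6 terms: H(X,Y) = 2.2848 bits

Chain rule check:
  H(X) + H(Y|X) = 0.9997 + 1.2851 = 2.2848 bits
  H(X,Y) = 2.2848 bits
✓ Chain rule verified.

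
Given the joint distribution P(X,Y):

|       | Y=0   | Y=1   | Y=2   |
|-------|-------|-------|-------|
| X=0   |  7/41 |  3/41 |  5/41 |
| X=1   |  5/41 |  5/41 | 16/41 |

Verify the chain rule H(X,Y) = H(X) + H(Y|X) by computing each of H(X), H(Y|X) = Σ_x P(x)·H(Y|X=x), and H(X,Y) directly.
H(X) = 0.9474 bits, H(Y|X) = 1.4044 bits, H(X,Y) = 2.3518 bits

Marginal of X (row sums):
  P(X=0) = 7/41 + 3/41 + 5/41 = 15/41
  P(X=1) = 5/41 + 5/41 + 16/41 = 26/41
H(X) = -[(15/41)·log₂(15/41) + (26/41)·log₂(26/41)]
  = 0.5307 + 0.4167 = 0.9474 bits

H(Y|X) = Σ_x P(x)·H(Y|X=x):
  X=0: P(X=0) = 15/41, P(Y|X=0) = (7/15, 1/5, 1/3) → H(Y|X=0) = 1.5058
  X=1: P(X=1) = 26/41, P(Y|X=1) = (5/26, 5/26, 8/13) → H(Y|X=1) = 1.3459
H(Y|X) = (15/41)·1.5058 + (26/41)·1.3459 = 1.4044 bits

H(X,Y) = -Σ_{x,y} P(x,y) log₂ P(x,y). Per-cell terms -P(x,y)·log₂P(x,y):
  X=0: 0.4354, 0.2760, 0.3702
  X=1: 0.3702, 0.3702, 0.5298
Sum of the 6 terms: H(X,Y) = 2.3518 bits

Chain rule check:
  H(X) + H(Y|X) = 0.9474 + 1.4044 = 2.3518 bits
  H(X,Y) = 2.3518 bits
✓ Chain rule verified.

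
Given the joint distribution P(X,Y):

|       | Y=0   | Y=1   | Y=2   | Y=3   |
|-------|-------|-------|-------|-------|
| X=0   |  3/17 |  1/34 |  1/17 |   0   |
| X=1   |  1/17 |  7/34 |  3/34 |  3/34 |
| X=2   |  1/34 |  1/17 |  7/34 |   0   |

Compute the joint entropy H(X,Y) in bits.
3.0192 bits

H(X,Y) = -Σ_{x,y} P(x,y) log₂ P(x,y). Per-cell terms -P(x,y)·log₂P(x,y):
  X=0: 0.441618, 0.149631, 0.240439, 0.000000
  X=1: 0.240439, 0.469434, 0.309044, 0.309044
  X=2: 0.149631, 0.240439, 0.469434, 0.000000
  (cells with P = 0 contribute 0)
Sum of the 12 terms: H(X,Y) = 3.0192 bits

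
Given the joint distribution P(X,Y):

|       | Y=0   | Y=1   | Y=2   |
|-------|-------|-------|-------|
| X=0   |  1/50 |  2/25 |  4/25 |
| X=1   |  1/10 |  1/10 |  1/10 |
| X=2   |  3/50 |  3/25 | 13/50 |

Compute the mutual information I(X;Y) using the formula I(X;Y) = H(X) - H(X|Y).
0.0646 bits

I(X;Y) = H(X) - H(X|Y)

Marginal of X (row sums):
  P(X=0) = 1/50 + 2/25 + 4/25 = 13/50
  P(X=1) = 1/10 + 1/10 + 1/10 = 3/10
  P(X=2) = 3/50 + 3/25 + 13/50 = 11/25
H(X) = -[(13/50)·log₂(13/50) + (3/10)·log₂(3/10) + (11/25)·log₂(11/25)]
  = 0.5053 + 0.5211 + 0.5211 = 1.5475 bits

Marginal of Y (column sums):
  P(Y=0) = 1/50 + 1/10 + 3/50 = 9/50
  P(Y=1) = 2/25 + 1/10 + 3/25 = 3/10
  P(Y=2) = 4/25 + 1/10 + 13/50 = 13/25
H(X|Y) = Σ_y P(y)·H(X|Y=y):
  Y=0: P(Y=0) = 9/50, P(X|Y=0) = (1/9, 5/9, 1/3) → H(X|Y=0) = 1.3516
  Y=1: P(Y=1) = 3/10, P(X|Y=1) = (4/15, 1/3, 2/5) → H(X|Y=1) = 1.5656
  Y=2: P(Y=2) = 13/25, P(X|Y=2) = (4/13, 5/26, 1/2) → H(X|Y=2) = 1.4806
H(X|Y) = (9/50)·1.3516 + (3/10)·1.5656 + (13/25)·1.4806 = 1.4829 bits

I(X;Y) = H(X) - H(X|Y) = 1.5475 - 1.4829 = 0.0646 bits

Cross-check via I(X;Y) = H(X) + H(Y) - H(X,Y): computing H(Y) from the column sums and H(X,Y) from the 9 cells in the same way gives H(Y) = 1.4570 bits and H(X,Y) = 2.9399 bits, so
I(X;Y) = 1.5475 + 1.4570 - 2.9399 = 0.0646 bits ✓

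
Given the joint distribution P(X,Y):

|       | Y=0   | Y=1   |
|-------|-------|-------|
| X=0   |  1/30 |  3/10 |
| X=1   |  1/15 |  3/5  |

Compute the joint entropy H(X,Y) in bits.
1.3873 bits

H(X,Y) = -Σ_{x,y} P(x,y) log₂ P(x,y). Per-cell terms -P(x,y)·log₂P(x,y):
  X=0: 0.16356, 0.52109
  X=1: 0.26046, 0.44218
Sum of the 4 terms: H(X,Y) = 1.3873 bits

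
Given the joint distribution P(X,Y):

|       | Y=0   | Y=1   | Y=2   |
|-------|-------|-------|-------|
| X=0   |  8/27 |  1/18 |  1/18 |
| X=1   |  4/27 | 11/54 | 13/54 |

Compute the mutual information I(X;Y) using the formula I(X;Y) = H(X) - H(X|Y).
0.1664 bits

I(X;Y) = H(X) - H(X|Y)

Marginal of X (row sums):
  P(X=0) = 8/27 + 1/18 + 1/18 = 11/27
  P(X=1) = 4/27 + 11/54 + 13/54 = 16/27
H(X) = -[(11/27)·log₂(11/27) + (16/27)·log₂(16/27)]
  = 0.52778 + 0.44734 = 0.97512 bits

Marginal of Y (column sums):
  P(Y=0) = 8/27 + 4/27 = 4/9
  P(Y=1) = 1/18 + 11/54 = 7/27
  P(Y=2) = 1/18 + 13/54 = 8/27
H(X|Y) = Σ_y P(y)·H(X|Y=y):
  Y=0: P(Y=0) = 4/9, P(X|Y=0) = (2/3, 1/3) → H(X|Y=0) = 0.91830
  Y=1: P(Y=1) = 7/27, P(X|Y=1) = (3/14, 11/14) → H(X|Y=1) = 0.74960
  Y=2: P(Y=2) = 8/27, P(X|Y=2) = (3/16, 13/16) → H(X|Y=2) = 0.69621
H(X|Y) = (4/9)·0.91830 + (7/27)·0.74960 + (8/27)·0.69621 = 0.80876 bits

I(X;Y) = H(X) - H(X|Y) = 0.97512 - 0.80876 = 0.1664 bits

Cross-check via I(X;Y) = H(X) + H(Y) - H(X,Y): computing H(Y) from the column sums and H(X,Y) from the 6 cells in the same way gives H(Y) = 1.54485 bits and H(X,Y) = 2.35361 bits, so
I(X;Y) = 0.97512 + 1.54485 - 2.35361 = 0.1664 bits ✓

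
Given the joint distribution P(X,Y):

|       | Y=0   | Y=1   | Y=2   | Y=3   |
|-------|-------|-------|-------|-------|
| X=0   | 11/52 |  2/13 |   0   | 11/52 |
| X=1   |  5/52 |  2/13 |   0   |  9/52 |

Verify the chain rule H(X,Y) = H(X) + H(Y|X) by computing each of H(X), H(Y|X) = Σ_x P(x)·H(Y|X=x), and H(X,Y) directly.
H(X) = 0.9829 bits, H(Y|X) = 1.5590 bits, H(X,Y) = 2.5419 bits

Marginal of X (row sums):
  P(X=0) = 11/52 + 2/13 + 0 + 11/52 = 15/26
  P(X=1) = 5/52 + 2/13 + 0 + 9/52 = 11/26
H(X) = -[(15/26)·log₂(15/26) + (11/26)·log₂(11/26)]
  = 0.457817 + 0.525042 = 0.9829 bits

H(Y|X) = Σ_x P(x)·H(Y|X=x):
  X=0: P(X=0) = 15/26, P(Y|X=0) = (11/30, 4/15, 0, 11/30) → H(Y|X=0) = 1.569974
  X=1: P(X=1) = 11/26, P(Y|X=1) = (5/22, 4/11, 0, 9/22) → H(Y|X=1) = 1.544024
H(Y|X) = (15/26)·1.569974 + (11/26)·1.544024 = 1.5590 bits

H(X,Y) = -Σ_{x,y} P(x,y) log₂ P(x,y). Per-cell terms -P(x,y)·log₂P(x,y):
  X=0: 0.474059, 0.415452, 0.000000, 0.474059
  X=1: 0.324857, 0.415452, 0.000000, 0.437974
  (cells with P = 0 contribute 0)
Sum of the 8 terms: H(X,Y) = 2.5419 bits

Chain rule check:
  H(X) + H(Y|X) = 0.9829 + 1.5590 = 2.5419 bits
  H(X,Y) = 2.5419 bits
✓ Chain rule verified.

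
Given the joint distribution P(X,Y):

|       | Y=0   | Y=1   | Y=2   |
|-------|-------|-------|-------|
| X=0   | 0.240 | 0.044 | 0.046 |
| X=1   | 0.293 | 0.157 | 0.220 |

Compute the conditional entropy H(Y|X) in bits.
1.4007 bits

H(Y|X) = H(X,Y) - H(X)

H(X,Y) = -Σ_{x,y} P(x,y) log₂ P(x,y). Per-cell terms -P(x,y)·log₂P(x,y):
  X=0: 0.4941, 0.1983, 0.2043
  X=1: 0.5189, 0.4194, 0.4806
Sum of the 6 terms: H(X,Y) = 2.3156 bits

Marginal of X (row sums):
  P(X=0) = 0.240 + 0.044 + 0.046 = 0.330
  P(X=1) = 0.293 + 0.157 + 0.220 = 0.670
H(X) = -[0.330·log₂(0.330) + 0.670·log₂(0.670)]
  = 0.5278 + 0.3871 = 0.9149 bits

H(Y|X) = H(X,Y) - H(X) = 2.3156 - 0.9149 = 1.4007 bits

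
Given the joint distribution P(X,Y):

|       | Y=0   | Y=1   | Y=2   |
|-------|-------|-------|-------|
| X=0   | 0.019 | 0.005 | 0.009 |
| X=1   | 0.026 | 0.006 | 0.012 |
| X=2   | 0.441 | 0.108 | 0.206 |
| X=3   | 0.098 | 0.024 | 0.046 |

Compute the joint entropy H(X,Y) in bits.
2.4649 bits

H(X,Y) = -Σ_{x,y} P(x,y) log₂ P(x,y). Per-cell terms -P(x,y)·log₂P(x,y):
  X=0: 0.10864, 0.03822, 0.06116
  X=1: 0.13690, 0.04428, 0.07657
  X=2: 0.52089, 0.34678, 0.46953
  X=3: 0.32841, 0.12914, 0.20434
Sum of the 12 terms: H(X,Y) = 2.4649 bits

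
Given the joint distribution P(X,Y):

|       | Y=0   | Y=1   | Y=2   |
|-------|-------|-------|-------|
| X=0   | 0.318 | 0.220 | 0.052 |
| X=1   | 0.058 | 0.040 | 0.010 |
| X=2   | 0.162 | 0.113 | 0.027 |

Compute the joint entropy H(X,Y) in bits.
2.6400 bits

H(X,Y) = -Σ_{x,y} P(x,y) log₂ P(x,y). Per-cell terms -P(x,y)·log₂P(x,y):
  X=0: 0.52562, 0.48057, 0.22180
  X=1: 0.23825, 0.18575, 0.06644
  X=2: 0.42540, 0.35545, 0.14069
Sum of the 9 terms: H(X,Y) = 2.6400 bits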